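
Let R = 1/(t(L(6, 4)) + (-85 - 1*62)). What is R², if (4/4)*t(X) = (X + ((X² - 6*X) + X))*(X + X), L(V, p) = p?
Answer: 1/21609 ≈ 4.6277e-5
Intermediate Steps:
t(X) = 2*X*(X² - 4*X) (t(X) = (X + ((X² - 6*X) + X))*(X + X) = (X + (X² - 5*X))*(2*X) = (X² - 4*X)*(2*X) = 2*X*(X² - 4*X))
R = -1/147 (R = 1/(2*4²*(-4 + 4) + (-85 - 1*62)) = 1/(2*16*0 + (-85 - 62)) = 1/(0 - 147) = 1/(-147) = -1/147 ≈ -0.0068027)
R² = (-1/147)² = 1/21609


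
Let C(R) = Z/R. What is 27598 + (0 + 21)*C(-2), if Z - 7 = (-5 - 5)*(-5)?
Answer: 53999/2 ≈ 27000.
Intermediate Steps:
Z = 57 (Z = 7 + (-5 - 5)*(-5) = 7 - 10*(-5) = 7 + 50 = 57)
C(R) = 57/R
27598 + (0 + 21)*C(-2) = 27598 + (0 + 21)*(57/(-2)) = 27598 + 21*(57*(-½)) = 27598 + 21*(-57/2) = 27598 - 1197/2 = 53999/2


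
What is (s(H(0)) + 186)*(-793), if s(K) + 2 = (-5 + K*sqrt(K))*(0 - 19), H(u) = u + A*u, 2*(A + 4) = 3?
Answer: -221247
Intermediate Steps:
A = -5/2 (A = -4 + (1/2)*3 = -4 + 3/2 = -5/2 ≈ -2.5000)
H(u) = -3*u/2 (H(u) = u - 5*u/2 = -3*u/2)
s(K) = 93 - 19*K**(3/2) (s(K) = -2 + (-5 + K*sqrt(K))*(0 - 19) = -2 + (-5 + K**(3/2))*(-19) = -2 + (95 - 19*K**(3/2)) = 93 - 19*K**(3/2))
(s(H(0)) + 186)*(-793) = ((93 - 19*(-3/2*0)**(3/2)) + 186)*(-793) = ((93 - 19*0**(3/2)) + 186)*(-793) = ((93 - 19*0) + 186)*(-793) = ((93 + 0) + 186)*(-793) = (93 + 186)*(-793) = 279*(-793) = -221247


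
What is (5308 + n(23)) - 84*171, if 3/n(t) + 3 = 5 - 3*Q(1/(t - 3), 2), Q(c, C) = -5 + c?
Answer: -3051812/337 ≈ -9055.8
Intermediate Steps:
n(t) = 3/(17 - 3/(-3 + t)) (n(t) = 3/(-3 + (5 - 3*(-5 + 1/(t - 3)))) = 3/(-3 + (5 - 3*(-5 + 1/(-3 + t)))) = 3/(-3 + (5 + (15 - 3/(-3 + t)))) = 3/(-3 + (20 - 3/(-3 + t))) = 3/(17 - 3/(-3 + t)))
(5308 + n(23)) - 84*171 = (5308 + 3*(-3 + 23)/(-54 + 17*23)) - 84*171 = (5308 + 3*20/(-54 + 391)) - 14364 = (5308 + 3*20/337) - 14364 = (5308 + 3*(1/337)*20) - 14364 = (5308 + 60/337) - 14364 = 1788856/337 - 14364 = -3051812/337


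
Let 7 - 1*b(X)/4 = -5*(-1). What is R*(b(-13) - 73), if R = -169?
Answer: 10985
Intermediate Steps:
b(X) = 8 (b(X) = 28 - (-20)*(-1) = 28 - 4*5 = 28 - 20 = 8)
R*(b(-13) - 73) = -169*(8 - 73) = -169*(-65) = 10985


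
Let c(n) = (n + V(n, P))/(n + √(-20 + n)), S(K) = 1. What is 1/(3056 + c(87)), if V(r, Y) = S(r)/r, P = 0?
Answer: 86792519529/265325518653314 + 329295*√67/265325518653314 ≈ 0.00032713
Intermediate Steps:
V(r, Y) = 1/r
c(n) = (n + 1/n)/(n + √(-20 + n))
1/(3056 + c(87)) = 1/(3056 + (1 + 87²)/(87*(87 + √(-20 + 87)))) = 1/(3056 + (1 + 7569)/(87*(87 + √67))) = 1/(3056 + (1/87)*7570/(87 + √67)) = 1/(3056 + 7570/(87*(87 + √67)))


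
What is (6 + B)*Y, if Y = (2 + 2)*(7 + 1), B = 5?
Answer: 352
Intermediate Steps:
Y = 32 (Y = 4*8 = 32)
(6 + B)*Y = (6 + 5)*32 = 11*32 = 352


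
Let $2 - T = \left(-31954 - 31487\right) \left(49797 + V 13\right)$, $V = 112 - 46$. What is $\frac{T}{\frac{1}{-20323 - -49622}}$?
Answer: $94155379406243$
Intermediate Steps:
$V = 66$ ($V = 112 - 46 = 66$)
$T = 3213603857$ ($T = 2 - \left(-31954 - 31487\right) \left(49797 + 66 \cdot 13\right) = 2 - - 63441 \left(49797 + 858\right) = 2 - \left(-63441\right) 50655 = 2 - -3213603855 = 2 + 3213603855 = 3213603857$)
$\frac{T}{\frac{1}{-20323 - -49622}} = \frac{3213603857}{\frac{1}{-20323 - -49622}} = \frac{3213603857}{\frac{1}{-20323 + 49622}} = \frac{3213603857}{\frac{1}{29299}} = 3213603857 \frac{1}{\frac{1}{29299}} = 3213603857 \cdot 29299 = 94155379406243$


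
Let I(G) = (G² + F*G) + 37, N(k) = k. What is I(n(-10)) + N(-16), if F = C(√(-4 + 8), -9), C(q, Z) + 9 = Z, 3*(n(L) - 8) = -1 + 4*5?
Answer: -284/9 ≈ -31.556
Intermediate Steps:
n(L) = 43/3 (n(L) = 8 + (-1 + 4*5)/3 = 8 + (-1 + 20)/3 = 8 + (⅓)*19 = 8 + 19/3 = 43/3)
C(q, Z) = -9 + Z
F = -18 (F = -9 - 9 = -18)
I(G) = 37 + G² - 18*G (I(G) = (G² - 18*G) + 37 = 37 + G² - 18*G)
I(n(-10)) + N(-16) = (37 + (43/3)² - 18*43/3) - 16 = (37 + 1849/9 - 258) - 16 = -140/9 - 16 = -284/9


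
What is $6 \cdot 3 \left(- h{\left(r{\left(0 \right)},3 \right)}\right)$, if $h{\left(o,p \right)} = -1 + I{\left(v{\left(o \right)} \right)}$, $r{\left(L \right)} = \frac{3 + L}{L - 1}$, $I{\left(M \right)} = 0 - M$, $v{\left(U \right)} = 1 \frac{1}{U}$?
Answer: $12$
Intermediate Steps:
$v{\left(U \right)} = \frac{1}{U}$
$I{\left(M \right)} = - M$
$r{\left(L \right)} = \frac{3 + L}{-1 + L}$
$h{\left(o,p \right)} = -1 - \frac{1}{o}$
$6 \cdot 3 \left(- h{\left(r{\left(0 \right)},3 \right)}\right) = 6 \cdot 3 \left(- \frac{-1 - \frac{3 + 0}{-1 + 0}}{\frac{1}{-1 + 0} \left(3 + 0\right)}\right) = 18 \left(- \frac{-1 - \frac{1}{-1} \cdot 3}{\frac{1}{-1} \cdot 3}\right) = 18 \left(- \frac{-1 - \left(-1\right) 3}{\left(-1\right) 3}\right) = 18 \left(- \frac{-1 - -3}{-3}\right) = 18 \left(- \frac{\left(-1\right) \left(-1 + 3\right)}{3}\right) = 18 \left(- \frac{\left(-1\right) 2}{3}\right) = 18 \left(\left(-1\right) \left(- \frac{2}{3}\right)\right) = 18 \cdot \frac{2}{3} = 12$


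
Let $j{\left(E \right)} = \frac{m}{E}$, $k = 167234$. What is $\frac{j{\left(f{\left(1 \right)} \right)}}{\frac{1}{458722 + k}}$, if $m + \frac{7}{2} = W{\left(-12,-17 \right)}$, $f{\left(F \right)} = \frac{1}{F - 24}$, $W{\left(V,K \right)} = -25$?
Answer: $410314158$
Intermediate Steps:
$f{\left(F \right)} = \frac{1}{-24 + F}$
$m = - \frac{57}{2}$ ($m = - \frac{7}{2} - 25 = - \frac{57}{2} \approx -28.5$)
$j{\left(E \right)} = - \frac{57}{2 E}$
$\frac{j{\left(f{\left(1 \right)} \right)}}{\frac{1}{458722 + k}} = \frac{\left(- \frac{57}{2}\right) \frac{1}{\frac{1}{-24 + 1}}}{\frac{1}{458722 + 167234}} = \frac{\left(- \frac{57}{2}\right) \frac{1}{\frac{1}{-23}}}{\frac{1}{625956}} = - \frac{57}{2 \left(- \frac{1}{23}\right)} \frac{1}{\frac{1}{625956}} = \left(- \frac{57}{2}\right) \left(-23\right) 625956 = \frac{1311}{2} \cdot 625956 = 410314158$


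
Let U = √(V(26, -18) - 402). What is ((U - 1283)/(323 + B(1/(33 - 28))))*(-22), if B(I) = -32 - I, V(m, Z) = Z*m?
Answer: 70565/727 - 55*I*√870/727 ≈ 97.063 - 2.2315*I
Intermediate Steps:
U = I*√870 (U = √(-18*26 - 402) = √(-468 - 402) = √(-870) = I*√870 ≈ 29.496*I)
((U - 1283)/(323 + B(1/(33 - 28))))*(-22) = ((I*√870 - 1283)/(323 + (-32 - 1/(33 - 28))))*(-22) = ((-1283 + I*√870)/(323 + (-32 - 1/5)))*(-22) = ((-1283 + I*√870)/(323 + (-32 - 1*⅕)))*(-22) = ((-1283 + I*√870)/(323 + (-32 - ⅕)))*(-22) = ((-1283 + I*√870)/(323 - 161/5))*(-22) = ((-1283 + I*√870)/(1454/5))*(-22) = ((-1283 + I*√870)*(5/1454))*(-22) = (-6415/1454 + 5*I*√870/1454)*(-22) = 70565/727 - 55*I*√870/727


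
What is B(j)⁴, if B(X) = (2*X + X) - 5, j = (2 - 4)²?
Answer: 2401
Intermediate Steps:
j = 4 (j = (-2)² = 4)
B(X) = -5 + 3*X (B(X) = 3*X - 5 = -5 + 3*X)
B(j)⁴ = (-5 + 3*4)⁴ = (-5 + 12)⁴ = 7⁴ = 2401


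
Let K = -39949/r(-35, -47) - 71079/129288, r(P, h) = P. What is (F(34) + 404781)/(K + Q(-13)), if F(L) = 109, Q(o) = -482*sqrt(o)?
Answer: 21447645251674760400/200665956319430449 + 9061456765340192000*I*sqrt(13)/200665956319430449 ≈ 106.88 + 162.82*I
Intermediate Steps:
K = 245830407/215480 (K = -39949/(-35) - 71079/129288 = -39949*(-1/35) - 71079*1/129288 = 5707/5 - 23693/43096 = 245830407/215480 ≈ 1140.8)
(F(34) + 404781)/(K + Q(-13)) = (109 + 404781)/(245830407/215480 - 482*I*sqrt(13)) = 404890/(245830407/215480 - 482*I*sqrt(13))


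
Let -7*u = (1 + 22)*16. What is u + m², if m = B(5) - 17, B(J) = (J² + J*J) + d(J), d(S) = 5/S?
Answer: 7724/7 ≈ 1103.4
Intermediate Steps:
B(J) = 2*J² + 5/J (B(J) = (J² + J*J) + 5/J = (J² + J²) + 5/J = 2*J² + 5/J)
u = -368/7 (u = -(1 + 22)*16/7 = -23*16/7 = -⅐*368 = -368/7 ≈ -52.571)
m = 34 (m = (5 + 2*5³)/5 - 17 = (5 + 2*125)/5 - 17 = (5 + 250)/5 - 17 = (⅕)*255 - 17 = 51 - 17 = 34)
u + m² = -368/7 + 34² = -368/7 + 1156 = 7724/7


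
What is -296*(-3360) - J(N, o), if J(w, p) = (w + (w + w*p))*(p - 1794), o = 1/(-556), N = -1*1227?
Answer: -1052286995445/309136 ≈ -3.4040e+6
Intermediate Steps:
N = -1227
o = -1/556 ≈ -0.0017986
J(w, p) = (-1794 + p)*(2*w + p*w) (J(w, p) = (w + (w + p*w))*(-1794 + p) = (2*w + p*w)*(-1794 + p) = (-1794 + p)*(2*w + p*w))
-296*(-3360) - J(N, o) = -296*(-3360) - (-1227)*(-3588 + (-1/556)² - 1792*(-1/556)) = 994560 - (-1227)*(-3588 + 1/309136 + 448/139) = 994560 - (-1227)*(-1108183615)/309136 = 994560 - 1*1359741295605/309136 = 994560 - 1359741295605/309136 = -1052286995445/309136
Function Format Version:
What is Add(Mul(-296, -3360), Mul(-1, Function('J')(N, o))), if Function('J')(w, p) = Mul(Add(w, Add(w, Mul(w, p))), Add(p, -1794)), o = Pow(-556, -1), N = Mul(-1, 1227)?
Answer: Rational(-1052286995445, 309136) ≈ -3.4040e+6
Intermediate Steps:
N = -1227
o = Rational(-1, 556) ≈ -0.0017986
Function('J')(w, p) = Mul(Add(-1794, p), Add(Mul(2, w), Mul(p, w))) (Function('J')(w, p) = Mul(Add(w, Add(w, Mul(p, w))), Add(-1794, p)) = Mul(Add(Mul(2, w), Mul(p, w)), Add(-1794, p)) = Mul(Add(-1794, p), Add(Mul(2, w), Mul(p, w))))
Add(Mul(-296, -3360), Mul(-1, Function('J')(N, o))) = Add(Mul(-296, -3360), Mul(-1, Mul(-1227, Add(-3588, Pow(Rational(-1, 556), 2), Mul(-1792, Rational(-1, 556)))))) = Add(994560, Mul(-1, Mul(-1227, Add(-3588, Rational(1, 309136), Rational(448, 139))))) = Add(994560, Mul(-1, Mul(-1227, Rational(-1108183615, 309136)))) = Add(994560, Mul(-1, Rational(1359741295605, 309136))) = Add(994560, Rational(-1359741295605, 309136)) = Rational(-1052286995445, 309136)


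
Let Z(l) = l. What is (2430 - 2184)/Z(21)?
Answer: 82/7 ≈ 11.714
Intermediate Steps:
(2430 - 2184)/Z(21) = (2430 - 2184)/21 = 246*(1/21) = 82/7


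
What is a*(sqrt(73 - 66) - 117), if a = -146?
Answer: 17082 - 146*sqrt(7) ≈ 16696.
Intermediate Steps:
a*(sqrt(73 - 66) - 117) = -146*(sqrt(73 - 66) - 117) = -146*(sqrt(7) - 117) = -146*(-117 + sqrt(7)) = 17082 - 146*sqrt(7)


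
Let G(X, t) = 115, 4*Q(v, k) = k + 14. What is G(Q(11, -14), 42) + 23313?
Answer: 23428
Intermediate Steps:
Q(v, k) = 7/2 + k/4 (Q(v, k) = (k + 14)/4 = (14 + k)/4 = 7/2 + k/4)
G(Q(11, -14), 42) + 23313 = 115 + 23313 = 23428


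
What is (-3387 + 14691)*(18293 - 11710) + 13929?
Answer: 74428161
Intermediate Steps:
(-3387 + 14691)*(18293 - 11710) + 13929 = 11304*6583 + 13929 = 74414232 + 13929 = 74428161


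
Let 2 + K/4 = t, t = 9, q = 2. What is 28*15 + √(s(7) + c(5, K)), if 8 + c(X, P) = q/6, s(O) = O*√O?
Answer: 420 + √(-69 + 63*√7)/3 ≈ 423.29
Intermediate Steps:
s(O) = O^(3/2)
K = 28 (K = -8 + 4*9 = -8 + 36 = 28)
c(X, P) = -23/3 (c(X, P) = -8 + 2/6 = -8 + 2*(⅙) = -8 + ⅓ = -23/3)
28*15 + √(s(7) + c(5, K)) = 28*15 + √(7^(3/2) - 23/3) = 420 + √(7*√7 - 23/3) = 420 + √(-23/3 + 7*√7)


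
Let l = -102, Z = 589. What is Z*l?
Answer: -60078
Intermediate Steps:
Z*l = 589*(-102) = -60078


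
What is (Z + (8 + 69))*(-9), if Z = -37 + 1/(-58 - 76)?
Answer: -48231/134 ≈ -359.93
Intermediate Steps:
Z = -4959/134 (Z = -37 + 1/(-134) = -37 - 1/134 = -4959/134 ≈ -37.007)
(Z + (8 + 69))*(-9) = (-4959/134 + (8 + 69))*(-9) = (-4959/134 + 77)*(-9) = (5359/134)*(-9) = -48231/134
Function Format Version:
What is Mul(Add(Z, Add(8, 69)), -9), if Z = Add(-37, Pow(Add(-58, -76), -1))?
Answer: Rational(-48231, 134) ≈ -359.93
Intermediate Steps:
Z = Rational(-4959, 134) (Z = Add(-37, Pow(-134, -1)) = Add(-37, Rational(-1, 134)) = Rational(-4959, 134) ≈ -37.007)
Mul(Add(Z, Add(8, 69)), -9) = Mul(Add(Rational(-4959, 134), Add(8, 69)), -9) = Mul(Add(Rational(-4959, 134), 77), -9) = Mul(Rational(5359, 134), -9) = Rational(-48231, 134)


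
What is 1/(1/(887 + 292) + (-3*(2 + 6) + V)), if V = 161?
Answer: 1179/161524 ≈ 0.0072992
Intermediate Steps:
1/(1/(887 + 292) + (-3*(2 + 6) + V)) = 1/(1/(887 + 292) + (-3*(2 + 6) + 161)) = 1/(1/1179 + (-3*8 + 161)) = 1/(1/1179 + (-24 + 161)) = 1/(1/1179 + 137) = 1/(161524/1179) = 1179/161524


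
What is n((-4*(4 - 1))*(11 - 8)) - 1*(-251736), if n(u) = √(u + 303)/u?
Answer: 251736 - √267/36 ≈ 2.5174e+5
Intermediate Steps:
n(u) = √(303 + u)/u
n((-4*(4 - 1))*(11 - 8)) - 1*(-251736) = √(303 + (-4*(4 - 1))*(11 - 8))/(((-4*(4 - 1))*(11 - 8))) - 1*(-251736) = √(303 - 4*3*3)/((-4*3*3)) + 251736 = √(303 - 12*3)/((-12*3)) + 251736 = √(303 - 36)/(-36) + 251736 = -√267/36 + 251736 = 251736 - √267/36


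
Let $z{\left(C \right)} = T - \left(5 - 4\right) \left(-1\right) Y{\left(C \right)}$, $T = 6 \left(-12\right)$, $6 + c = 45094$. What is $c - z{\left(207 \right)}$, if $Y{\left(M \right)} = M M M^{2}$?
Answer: $-1835991641$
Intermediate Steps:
$Y{\left(M \right)} = M^{4}$ ($Y{\left(M \right)} = M^{2} M^{2} = M^{4}$)
$c = 45088$ ($c = -6 + 45094 = 45088$)
$T = -72$
$z{\left(C \right)} = -72 + C^{4}$ ($z{\left(C \right)} = -72 - \left(5 - 4\right) \left(-1\right) C^{4} = -72 - 1 \left(-1\right) C^{4} = -72 - - C^{4} = -72 + C^{4}$)
$c - z{\left(207 \right)} = 45088 - \left(-72 + 207^{4}\right) = 45088 - \left(-72 + 1836036801\right) = 45088 - 1836036729 = -1835991641$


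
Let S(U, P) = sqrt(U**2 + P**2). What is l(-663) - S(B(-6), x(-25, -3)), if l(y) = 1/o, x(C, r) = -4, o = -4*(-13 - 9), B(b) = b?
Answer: 1/88 - 2*sqrt(13) ≈ -7.1997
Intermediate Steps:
o = 88 (o = -4*(-22) = 88)
S(U, P) = sqrt(P**2 + U**2)
l(y) = 1/88
l(-663) - S(B(-6), x(-25, -3)) = 1/88 - sqrt((-4)**2 + (-6)**2) = 1/88 - sqrt(16 + 36) = 1/88 - sqrt(52) = 1/88 - 2*sqrt(13)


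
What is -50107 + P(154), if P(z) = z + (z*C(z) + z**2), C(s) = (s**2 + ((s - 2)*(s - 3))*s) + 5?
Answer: 547956429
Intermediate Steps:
C(s) = 5 + s**2 + s*(-3 + s)*(-2 + s) (C(s) = (s**2 + ((-2 + s)*(-3 + s))*s) + 5 = (s**2 + ((-3 + s)*(-2 + s))*s) + 5 = (s**2 + s*(-3 + s)*(-2 + s)) + 5 = 5 + s**2 + s*(-3 + s)*(-2 + s))
P(z) = z + z**2 + z*(5 + z**3 - 4*z**2 + 6*z) (P(z) = z + (z*(5 + z**3 - 4*z**2 + 6*z) + z**2) = z + (z**2 + z*(5 + z**3 - 4*z**2 + 6*z)) = z + z**2 + z*(5 + z**3 - 4*z**2 + 6*z))
-50107 + P(154) = -50107 + 154*(6 + 154**3 - 4*154**2 + 7*154) = -50107 + 154*(6 + 3652264 - 4*23716 + 1078) = -50107 + 154*(6 + 3652264 - 94864 + 1078) = -50107 + 154*3558484 = -50107 + 548006536 = 547956429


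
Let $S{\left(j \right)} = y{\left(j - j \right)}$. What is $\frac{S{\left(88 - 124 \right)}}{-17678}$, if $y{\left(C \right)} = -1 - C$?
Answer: $\frac{1}{17678} \approx 5.6567 \cdot 10^{-5}$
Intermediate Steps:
$S{\left(j \right)} = -1$ ($S{\left(j \right)} = -1 - \left(j - j\right) = -1 - 0 = -1 + 0 = -1$)
$\frac{S{\left(88 - 124 \right)}}{-17678} = - \frac{1}{-17678} = \left(-1\right) \left(- \frac{1}{17678}\right) = \frac{1}{17678}$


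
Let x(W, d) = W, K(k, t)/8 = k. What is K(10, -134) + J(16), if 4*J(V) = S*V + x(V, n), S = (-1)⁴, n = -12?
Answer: 88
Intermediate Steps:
K(k, t) = 8*k
S = 1
J(V) = V/2 (J(V) = (1*V + V)/4 = (V + V)/4 = (2*V)/4 = V/2)
K(10, -134) + J(16) = 8*10 + (½)*16 = 80 + 8 = 88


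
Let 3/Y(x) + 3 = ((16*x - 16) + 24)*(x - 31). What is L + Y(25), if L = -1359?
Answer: -1110304/817 ≈ -1359.0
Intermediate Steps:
Y(x) = 3/(-3 + (-31 + x)*(8 + 16*x)) (Y(x) = 3/(-3 + ((16*x - 16) + 24)*(x - 31)) = 3/(-3 + ((-16 + 16*x) + 24)*(-31 + x)) = 3/(-3 + (8 + 16*x)*(-31 + x)) = 3/(-3 + (-31 + x)*(8 + 16*x)))
L + Y(25) = -1359 + 3/(-251 - 488*25 + 16*25**2) = -1359 + 3/(-251 - 12200 + 16*625) = -1359 + 3/(-251 - 12200 + 10000) = -1359 + 3/(-2451) = -1359 + 3*(-1/2451) = -1359 - 1/817 = -1110304/817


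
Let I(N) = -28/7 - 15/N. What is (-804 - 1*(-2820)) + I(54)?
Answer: 36211/18 ≈ 2011.7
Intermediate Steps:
I(N) = -4 - 15/N (I(N) = -28*1/7 - 15/N = -4 - 15/N)
(-804 - 1*(-2820)) + I(54) = (-804 - 1*(-2820)) + (-4 - 15/54) = (-804 + 2820) + (-4 - 15*1/54) = 2016 + (-4 - 5/18) = 2016 - 77/18 = 36211/18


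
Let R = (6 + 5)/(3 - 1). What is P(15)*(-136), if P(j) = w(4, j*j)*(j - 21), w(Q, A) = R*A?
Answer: 1009800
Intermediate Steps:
R = 11/2 ≈ 5.5000
w(Q, A) = 11*A/2
P(j) = 11*j**2*(-21 + j)/2 (P(j) = (11*(j*j)/2)*(j - 21) = (11*j**2/2)*(-21 + j) = 11*j**2*(-21 + j)/2)
P(15)*(-136) = ((11/2)*15**2*(-21 + 15))*(-136) = ((11/2)*225*(-6))*(-136) = -7425*(-136) = 1009800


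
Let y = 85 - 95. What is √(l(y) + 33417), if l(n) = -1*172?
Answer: √33245 ≈ 182.33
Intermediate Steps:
y = -10
l(n) = -172
√(l(y) + 33417) = √(-172 + 33417) = √33245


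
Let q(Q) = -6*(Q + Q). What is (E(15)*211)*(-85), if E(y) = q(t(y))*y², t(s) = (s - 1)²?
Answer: 9491202000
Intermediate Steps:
t(s) = (-1 + s)²
q(Q) = -12*Q (q(Q) = -6*2*Q = -12*Q)
E(y) = -12*y²*(-1 + y)² (E(y) = (-12*(-1 + y)²)*y² = -12*y²*(-1 + y)²)
(E(15)*211)*(-85) = (-12*15²*(-1 + 15)²*211)*(-85) = (-12*225*14²*211)*(-85) = (-12*225*196*211)*(-85) = -529200*211*(-85) = -111661200*(-85) = 9491202000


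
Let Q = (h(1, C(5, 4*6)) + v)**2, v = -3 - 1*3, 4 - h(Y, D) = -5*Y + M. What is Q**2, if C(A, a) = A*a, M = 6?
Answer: 81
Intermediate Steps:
h(Y, D) = -2 + 5*Y (h(Y, D) = 4 - (-5*Y + 6) = 4 - (6 - 5*Y) = 4 + (-6 + 5*Y) = -2 + 5*Y)
v = -6 (v = -3 - 3 = -6)
Q = 9 (Q = ((-2 + 5*1) - 6)**2 = ((-2 + 5) - 6)**2 = (3 - 6)**2 = (-3)**2 = 9)
Q**2 = 9**2 = 81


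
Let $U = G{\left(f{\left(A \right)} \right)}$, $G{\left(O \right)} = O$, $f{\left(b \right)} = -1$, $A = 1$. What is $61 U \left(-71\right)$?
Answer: $4331$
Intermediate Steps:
$U = -1$
$61 U \left(-71\right) = 61 \left(-1\right) \left(-71\right) = \left(-61\right) \left(-71\right) = 4331$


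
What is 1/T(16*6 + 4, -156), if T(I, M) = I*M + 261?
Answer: -1/15339 ≈ -6.5193e-5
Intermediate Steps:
T(I, M) = 261 + I*M
1/T(16*6 + 4, -156) = 1/(261 + (16*6 + 4)*(-156)) = 1/(261 + (96 + 4)*(-156)) = 1/(261 + 100*(-156)) = 1/(261 - 15600) = 1/(-15339) = -1/15339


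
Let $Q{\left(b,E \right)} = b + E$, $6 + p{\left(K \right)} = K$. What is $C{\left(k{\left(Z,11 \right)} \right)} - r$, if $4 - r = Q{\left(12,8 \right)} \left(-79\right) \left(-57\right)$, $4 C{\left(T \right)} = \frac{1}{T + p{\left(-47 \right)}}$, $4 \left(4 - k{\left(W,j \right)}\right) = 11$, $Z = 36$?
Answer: $\frac{18641591}{207} \approx 90056.0$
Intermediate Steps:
$p{\left(K \right)} = -6 + K$
$k{\left(W,j \right)} = \frac{5}{4}$ ($k{\left(W,j \right)} = 4 - \frac{11}{4} = \frac{5}{4}$)
$C{\left(T \right)} = \frac{1}{4 \left(-53 + T\right)}$ ($C{\left(T \right)} = \frac{1}{4 \left(T - 53\right)} = \frac{1}{4 \left(-53 + T\right)}$)
$Q{\left(b,E \right)} = E + b$
$r = -90056$ ($r = 4 - \left(8 + 12\right) \left(-79\right) \left(-57\right) = 4 - 20 \left(-79\right) \left(-57\right) = 4 - \left(-1580\right) \left(-57\right) = 4 - 90060 = -90056$)
$C{\left(k{\left(Z,11 \right)} \right)} - r = \frac{1}{4 \left(-53 + \frac{5}{4}\right)} - -90056 = \frac{1}{4 \left(- \frac{207}{4}\right)} + 90056 = \frac{1}{4} \left(- \frac{4}{207}\right) + 90056 = - \frac{1}{207} + 90056 = \frac{18641591}{207}$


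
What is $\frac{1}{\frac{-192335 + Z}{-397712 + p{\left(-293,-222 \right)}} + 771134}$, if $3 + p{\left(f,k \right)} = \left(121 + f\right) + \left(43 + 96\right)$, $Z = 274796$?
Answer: $\frac{397748}{306716923771} \approx 1.2968 \cdot 10^{-6}$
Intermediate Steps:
$p{\left(f,k \right)} = 257 + f$ ($p{\left(f,k \right)} = -3 + \left(\left(121 + f\right) + \left(43 + 96\right)\right) = -3 + \left(\left(121 + f\right) + 139\right) = -3 + \left(260 + f\right) = 257 + f$)
$\frac{1}{\frac{-192335 + Z}{-397712 + p{\left(-293,-222 \right)}} + 771134} = \frac{1}{\frac{-192335 + 274796}{-397712 + \left(257 - 293\right)} + 771134} = \frac{1}{\frac{82461}{-397712 - 36} + 771134} = \frac{1}{\frac{82461}{-397748} + 771134} = \frac{1}{82461 \left(- \frac{1}{397748}\right) + 771134} = \frac{1}{- \frac{82461}{397748} + 771134} = \frac{1}{\frac{306716923771}{397748}} = \frac{397748}{306716923771}$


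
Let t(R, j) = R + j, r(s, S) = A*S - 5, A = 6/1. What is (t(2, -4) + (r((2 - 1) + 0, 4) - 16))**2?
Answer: 1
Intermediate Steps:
A = 6 (A = 6*1 = 6)
r(s, S) = -5 + 6*S (r(s, S) = 6*S - 5 = -5 + 6*S)
(t(2, -4) + (r((2 - 1) + 0, 4) - 16))**2 = ((2 - 4) + ((-5 + 6*4) - 16))**2 = (-2 + ((-5 + 24) - 16))**2 = (-2 + (19 - 16))**2 = (-2 + 3)**2 = 1**2 = 1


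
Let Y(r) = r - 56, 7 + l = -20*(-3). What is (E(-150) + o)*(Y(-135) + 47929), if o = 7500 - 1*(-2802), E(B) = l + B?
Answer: 487166290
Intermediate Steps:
l = 53 (l = -7 - 20*(-3) = -7 + 60 = 53)
Y(r) = -56 + r
E(B) = 53 + B
o = 10302 (o = 7500 + 2802 = 10302)
(E(-150) + o)*(Y(-135) + 47929) = ((53 - 150) + 10302)*((-56 - 135) + 47929) = (-97 + 10302)*(-191 + 47929) = 10205*47738 = 487166290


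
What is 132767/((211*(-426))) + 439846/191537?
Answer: 14106204677/17216494782 ≈ 0.81934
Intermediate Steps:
132767/((211*(-426))) + 439846/191537 = 132767/(-89886) + 439846*(1/191537) = 132767*(-1/89886) + 439846/191537 = -132767/89886 + 439846/191537 = 14106204677/17216494782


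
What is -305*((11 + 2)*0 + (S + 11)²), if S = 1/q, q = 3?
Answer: -352580/9 ≈ -39176.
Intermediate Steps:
S = ⅓ (S = 1/3 = ⅓ ≈ 0.33333)
-305*((11 + 2)*0 + (S + 11)²) = -305*((11 + 2)*0 + (⅓ + 11)²) = -305*(13*0 + (34/3)²) = -305*(0 + 1156/9) = -305*1156/9 = -352580/9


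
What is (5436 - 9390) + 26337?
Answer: 22383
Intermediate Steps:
(5436 - 9390) + 26337 = -3954 + 26337 = 22383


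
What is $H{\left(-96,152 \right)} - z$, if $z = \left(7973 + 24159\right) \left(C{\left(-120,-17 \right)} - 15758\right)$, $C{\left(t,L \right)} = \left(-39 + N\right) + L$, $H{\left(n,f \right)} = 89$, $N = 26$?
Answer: $507300105$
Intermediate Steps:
$C{\left(t,L \right)} = -13 + L$ ($C{\left(t,L \right)} = \left(-39 + 26\right) + L = -13 + L$)
$z = -507300016$ ($z = \left(7973 + 24159\right) \left(\left(-13 - 17\right) - 15758\right) = 32132 \left(-30 - 15758\right) = 32132 \left(-15788\right) = -507300016$)
$H{\left(-96,152 \right)} - z = 89 - -507300016 = 89 + 507300016 = 507300105$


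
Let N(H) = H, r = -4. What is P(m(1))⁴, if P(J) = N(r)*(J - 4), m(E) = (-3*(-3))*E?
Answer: 160000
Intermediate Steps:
m(E) = 9*E
P(J) = 16 - 4*J (P(J) = -4*(J - 4) = -4*(-4 + J) = 16 - 4*J)
P(m(1))⁴ = (16 - 36)⁴ = (-20)⁴ = 160000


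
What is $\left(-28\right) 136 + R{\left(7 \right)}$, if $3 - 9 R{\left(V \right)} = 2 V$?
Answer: $- \frac{34283}{9} \approx -3809.2$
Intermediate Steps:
$R{\left(V \right)} = \frac{1}{3} - \frac{2 V}{9}$
$\left(-28\right) 136 + R{\left(7 \right)} = \left(-28\right) 136 + \left(\frac{1}{3} - \frac{14}{9}\right) = -3808 + \left(\frac{1}{3} - \frac{14}{9}\right) = -3808 - \frac{11}{9} = - \frac{34283}{9}$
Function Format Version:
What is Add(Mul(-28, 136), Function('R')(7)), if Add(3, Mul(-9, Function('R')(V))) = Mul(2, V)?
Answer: Rational(-34283, 9) ≈ -3809.2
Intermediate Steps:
Function('R')(V) = Add(Rational(1, 3), Mul(Rational(-2, 9), V)) (Function('R')(V) = Add(Rational(1, 3), Mul(Rational(-1, 9), Mul(2, V))) = Add(Rational(1, 3), Mul(Rational(-2, 9), V)))
Add(Mul(-28, 136), Function('R')(7)) = Add(Mul(-28, 136), Add(Rational(1, 3), Mul(Rational(-2, 9), 7))) = Add(-3808, Add(Rational(1, 3), Rational(-14, 9))) = Add(-3808, Rational(-11, 9)) = Rational(-34283, 9)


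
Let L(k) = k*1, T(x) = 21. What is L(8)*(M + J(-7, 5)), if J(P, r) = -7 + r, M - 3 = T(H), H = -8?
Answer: 176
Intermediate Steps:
M = 24 (M = 3 + 21 = 24)
L(k) = k
L(8)*(M + J(-7, 5)) = 8*(24 + (-7 + 5)) = 8*(24 - 2) = 8*22 = 176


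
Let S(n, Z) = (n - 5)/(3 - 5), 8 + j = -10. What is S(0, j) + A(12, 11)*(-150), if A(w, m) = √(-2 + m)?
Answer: -895/2 ≈ -447.50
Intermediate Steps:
j = -18 (j = -8 - 10 = -18)
S(n, Z) = 5/2 - n/2 (S(n, Z) = (-5 + n)/(-2) = (-5 + n)*(-½) = 5/2 - n/2)
S(0, j) + A(12, 11)*(-150) = (5/2 - ½*0) + √(-2 + 11)*(-150) = (5/2 + 0) + √9*(-150) = 5/2 + 3*(-150) = 5/2 - 450 = -895/2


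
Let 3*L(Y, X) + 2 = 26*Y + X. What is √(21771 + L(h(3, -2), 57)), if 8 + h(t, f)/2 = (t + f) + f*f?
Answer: 2*√48909/3 ≈ 147.44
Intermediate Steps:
h(t, f) = -16 + 2*f + 2*t + 2*f² (h(t, f) = -16 + 2*((t + f) + f*f) = -16 + 2*((f + t) + f²) = -16 + 2*(f + t + f²) = -16 + (2*f + 2*t + 2*f²) = -16 + 2*f + 2*t + 2*f²)
L(Y, X) = -⅔ + X/3 + 26*Y/3 (L(Y, X) = -⅔ + (26*Y + X)/3 = -⅔ + (X + 26*Y)/3 = -⅔ + (X/3 + 26*Y/3) = -⅔ + X/3 + 26*Y/3)
√(21771 + L(h(3, -2), 57)) = √(21771 + (-⅔ + (⅓)*57 + 26*(-16 + 2*(-2) + 2*3 + 2*(-2)²)/3)) = √(21771 + (-⅔ + 19 + 26*(-16 - 4 + 6 + 2*4)/3)) = √(21771 + (-⅔ + 19 + 26*(-16 - 4 + 6 + 8)/3)) = √(21771 + (-⅔ + 19 + (26/3)*(-6))) = √(21771 + (-⅔ + 19 - 52)) = √(21771 - 101/3) = √(65212/3) = 2*√48909/3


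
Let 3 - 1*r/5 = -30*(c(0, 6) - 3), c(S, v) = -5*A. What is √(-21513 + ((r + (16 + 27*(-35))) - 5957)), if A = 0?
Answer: I*√28834 ≈ 169.81*I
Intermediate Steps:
c(S, v) = 0 (c(S, v) = -5*0 = 0)
r = -435 (r = 15 - (-150)*(0 - 3) = 15 - (-150)*(-3) = 15 - 5*90 = 15 - 450 = -435)
√(-21513 + ((r + (16 + 27*(-35))) - 5957)) = √(-21513 + ((-435 + (16 + 27*(-35))) - 5957)) = √(-21513 + ((-435 + (16 - 945)) - 5957)) = √(-21513 + ((-435 - 929) - 5957)) = √(-21513 + (-1364 - 5957)) = √(-21513 - 7321) = √(-28834) = I*√28834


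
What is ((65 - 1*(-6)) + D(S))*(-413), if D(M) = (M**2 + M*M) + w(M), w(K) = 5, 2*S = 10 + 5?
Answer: -155701/2 ≈ -77851.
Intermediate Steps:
S = 15/2 (S = (10 + 5)/2 = (1/2)*15 = 15/2 ≈ 7.5000)
D(M) = 5 + 2*M**2 (D(M) = (M**2 + M*M) + 5 = (M**2 + M**2) + 5 = 2*M**2 + 5 = 5 + 2*M**2)
((65 - 1*(-6)) + D(S))*(-413) = ((65 - 1*(-6)) + (5 + 2*(15/2)**2))*(-413) = ((65 + 6) + (5 + 2*(225/4)))*(-413) = (71 + (5 + 225/2))*(-413) = (71 + 235/2)*(-413) = (377/2)*(-413) = -155701/2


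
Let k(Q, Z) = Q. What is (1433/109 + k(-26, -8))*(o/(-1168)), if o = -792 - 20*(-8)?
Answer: -110679/15914 ≈ -6.9548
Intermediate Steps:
o = -632 (o = -792 - 1*(-160) = -792 + 160 = -632)
(1433/109 + k(-26, -8))*(o/(-1168)) = (1433/109 - 26)*(-632/(-1168)) = (1433*(1/109) - 26)*(-632*(-1/1168)) = (1433/109 - 26)*(79/146) = -1401/109*79/146 = -110679/15914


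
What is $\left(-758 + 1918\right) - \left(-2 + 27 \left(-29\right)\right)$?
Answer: $1945$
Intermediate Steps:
$\left(-758 + 1918\right) - \left(-2 + 27 \left(-29\right)\right) = 1160 - \left(-2 - 783\right) = 1160 - -785 = 1160 + 785 = 1945$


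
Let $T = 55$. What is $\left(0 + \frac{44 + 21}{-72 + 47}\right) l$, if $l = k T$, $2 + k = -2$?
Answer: $572$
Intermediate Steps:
$k = -4$ ($k = -2 - 2 = -4$)
$l = -220$ ($l = \left(-4\right) 55 = -220$)
$\left(0 + \frac{44 + 21}{-72 + 47}\right) l = \left(0 + \frac{44 + 21}{-72 + 47}\right) \left(-220\right) = \left(0 + \frac{65}{-25}\right) \left(-220\right) = \left(0 + 65 \left(- \frac{1}{25}\right)\right) \left(-220\right) = \left(0 - \frac{13}{5}\right) \left(-220\right) = \left(- \frac{13}{5}\right) \left(-220\right) = 572$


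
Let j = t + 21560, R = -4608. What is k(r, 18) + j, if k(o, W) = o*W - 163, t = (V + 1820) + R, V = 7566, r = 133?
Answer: 28569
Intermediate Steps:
t = 4778 (t = (7566 + 1820) - 4608 = 9386 - 4608 = 4778)
j = 26338 (j = 4778 + 21560 = 26338)
k(o, W) = -163 + W*o (k(o, W) = W*o - 163 = -163 + W*o)
k(r, 18) + j = (-163 + 18*133) + 26338 = (-163 + 2394) + 26338 = 2231 + 26338 = 28569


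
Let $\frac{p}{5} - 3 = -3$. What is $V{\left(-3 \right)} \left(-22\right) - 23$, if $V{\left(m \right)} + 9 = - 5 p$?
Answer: $175$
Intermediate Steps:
$p = 0$ ($p = 15 + 5 \left(-3\right) = 15 - 15 = 0$)
$V{\left(m \right)} = -9$ ($V{\left(m \right)} = -9 - 0 = -9 + 0 = -9$)
$V{\left(-3 \right)} \left(-22\right) - 23 = \left(-9\right) \left(-22\right) - 23 = 198 - 23 = 175$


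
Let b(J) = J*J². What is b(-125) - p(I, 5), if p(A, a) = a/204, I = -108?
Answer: -398437505/204 ≈ -1.9531e+6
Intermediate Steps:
b(J) = J³
p(A, a) = a/204 (p(A, a) = a*(1/204) = a/204)
b(-125) - p(I, 5) = (-125)³ - 5/204 = -1953125 - 1*5/204 = -1953125 - 5/204 = -398437505/204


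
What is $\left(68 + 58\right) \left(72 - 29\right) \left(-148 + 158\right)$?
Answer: $54180$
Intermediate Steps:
$\left(68 + 58\right) \left(72 - 29\right) \left(-148 + 158\right) = 126 \cdot 43 \cdot 10 = 5418 \cdot 10 = 54180$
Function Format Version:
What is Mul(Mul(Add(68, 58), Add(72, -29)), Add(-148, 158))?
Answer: 54180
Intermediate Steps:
Mul(Mul(Add(68, 58), Add(72, -29)), Add(-148, 158)) = Mul(Mul(126, 43), 10) = Mul(5418, 10) = 54180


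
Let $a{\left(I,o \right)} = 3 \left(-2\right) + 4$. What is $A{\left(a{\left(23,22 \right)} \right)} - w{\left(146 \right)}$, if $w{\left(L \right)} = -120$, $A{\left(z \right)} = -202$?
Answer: $-82$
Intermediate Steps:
$a{\left(I,o \right)} = -2$ ($a{\left(I,o \right)} = -6 + 4 = -2$)
$A{\left(a{\left(23,22 \right)} \right)} - w{\left(146 \right)} = -202 - -120 = -202 + 120 = -82$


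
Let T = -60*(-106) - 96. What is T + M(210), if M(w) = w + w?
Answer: 6684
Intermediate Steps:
T = 6264 (T = 6360 - 96 = 6264)
M(w) = 2*w
T + M(210) = 6264 + 2*210 = 6264 + 420 = 6684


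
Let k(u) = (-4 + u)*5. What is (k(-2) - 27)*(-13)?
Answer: 741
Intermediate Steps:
k(u) = -20 + 5*u
(k(-2) - 27)*(-13) = ((-20 + 5*(-2)) - 27)*(-13) = ((-20 - 10) - 27)*(-13) = (-30 - 27)*(-13) = -57*(-13) = 741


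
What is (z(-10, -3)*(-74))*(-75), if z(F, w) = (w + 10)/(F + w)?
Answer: -38850/13 ≈ -2988.5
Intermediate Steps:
z(F, w) = (10 + w)/(F + w)
(z(-10, -3)*(-74))*(-75) = (((10 - 3)/(-10 - 3))*(-74))*(-75) = ((7/(-13))*(-74))*(-75) = (-1/13*7*(-74))*(-75) = -7/13*(-74)*(-75) = (518/13)*(-75) = -38850/13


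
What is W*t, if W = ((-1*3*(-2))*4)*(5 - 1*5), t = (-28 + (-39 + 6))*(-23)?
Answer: 0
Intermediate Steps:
t = 1403 (t = (-28 - 33)*(-23) = -61*(-23) = 1403)
W = 0 (W = (-3*(-2)*4)*(5 - 5) = (6*4)*0 = 24*0 = 0)
W*t = 0*1403 = 0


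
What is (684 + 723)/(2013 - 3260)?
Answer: -1407/1247 ≈ -1.1283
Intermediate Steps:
(684 + 723)/(2013 - 3260) = 1407/(-1247) = 1407*(-1/1247) = -1407/1247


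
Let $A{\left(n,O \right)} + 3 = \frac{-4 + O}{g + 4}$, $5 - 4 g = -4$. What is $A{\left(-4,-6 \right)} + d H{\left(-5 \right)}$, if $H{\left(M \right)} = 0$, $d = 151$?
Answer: $- \frac{23}{5} \approx -4.6$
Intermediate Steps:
$g = \frac{9}{4}$ ($g = \frac{5}{4} - -1 = \frac{5}{4} + 1 = \frac{9}{4} \approx 2.25$)
$A{\left(n,O \right)} = - \frac{91}{25} + \frac{4 O}{25}$ ($A{\left(n,O \right)} = -3 + \frac{-4 + O}{\frac{9}{4} + 4} = -3 + \frac{-4 + O}{\frac{25}{4}} = -3 + \left(-4 + O\right) \frac{4}{25} = -3 + \left(- \frac{16}{25} + \frac{4 O}{25}\right) = - \frac{91}{25} + \frac{4 O}{25}$)
$A{\left(-4,-6 \right)} + d H{\left(-5 \right)} = \left(- \frac{91}{25} + \frac{4}{25} \left(-6\right)\right) + 151 \cdot 0 = \left(- \frac{91}{25} - \frac{24}{25}\right) + 0 = - \frac{23}{5} + 0 = - \frac{23}{5}$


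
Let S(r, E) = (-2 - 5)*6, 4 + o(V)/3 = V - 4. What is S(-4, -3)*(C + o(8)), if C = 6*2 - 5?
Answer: -294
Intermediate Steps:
o(V) = -24 + 3*V (o(V) = -12 + 3*(V - 4) = -12 + 3*(-4 + V) = -12 + (-12 + 3*V) = -24 + 3*V)
S(r, E) = -42 (S(r, E) = -7*6 = -42)
C = 7 (C = 12 - 5 = 7)
S(-4, -3)*(C + o(8)) = -42*(7 + (-24 + 3*8)) = -42*(7 + (-24 + 24)) = -42*(7 + 0) = -42*7 = -294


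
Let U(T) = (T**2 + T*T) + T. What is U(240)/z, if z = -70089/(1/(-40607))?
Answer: 38480/948701341 ≈ 4.0561e-5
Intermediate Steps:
z = 2846104023 (z = -70089/(-1/40607) = -70089*(-40607) = 2846104023)
U(T) = T + 2*T**2 (U(T) = (T**2 + T**2) + T = 2*T**2 + T = T + 2*T**2)
U(240)/z = (240*(1 + 2*240))/2846104023 = (240*(1 + 480))*(1/2846104023) = (240*481)*(1/2846104023) = 115440*(1/2846104023) = 38480/948701341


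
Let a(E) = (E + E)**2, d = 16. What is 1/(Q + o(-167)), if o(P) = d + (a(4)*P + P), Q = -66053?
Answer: -1/76892 ≈ -1.3005e-5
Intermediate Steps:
a(E) = 4*E**2 (a(E) = (2*E)**2 = 4*E**2)
o(P) = 16 + 65*P (o(P) = 16 + ((4*4**2)*P + P) = 16 + ((4*16)*P + P) = 16 + (64*P + P) = 16 + 65*P)
1/(Q + o(-167)) = 1/(-66053 + (16 + 65*(-167))) = 1/(-66053 + (16 - 10855)) = 1/(-66053 - 10839) = 1/(-76892) = -1/76892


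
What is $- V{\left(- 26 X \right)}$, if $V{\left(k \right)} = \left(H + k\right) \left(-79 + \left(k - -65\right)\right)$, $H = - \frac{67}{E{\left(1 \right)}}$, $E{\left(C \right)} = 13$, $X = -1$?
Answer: $- \frac{3252}{13} \approx -250.15$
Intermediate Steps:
$H = - \frac{67}{13} \approx -5.1538$
$V{\left(k \right)} = \left(-14 + k\right) \left(- \frac{67}{13} + k\right)$ ($V{\left(k \right)} = \left(- \frac{67}{13} + k\right) \left(-79 + \left(k - -65\right)\right) = \left(- \frac{67}{13} + k\right) \left(-79 + \left(k + 65\right)\right) = \left(- \frac{67}{13} + k\right) \left(-79 + \left(65 + k\right)\right) = \left(- \frac{67}{13} + k\right) \left(-14 + k\right) = \left(-14 + k\right) \left(- \frac{67}{13} + k\right)$)
$- V{\left(- 26 X \right)} = - (\frac{938}{13} + \left(\left(-26\right) \left(-1\right)\right)^{2} - \frac{249 \left(\left(-26\right) \left(-1\right)\right)}{13}) = - (\frac{938}{13} + 26^{2} - 498) = - (\frac{938}{13} + 676 - 498) = \left(-1\right) \frac{3252}{13} = - \frac{3252}{13}$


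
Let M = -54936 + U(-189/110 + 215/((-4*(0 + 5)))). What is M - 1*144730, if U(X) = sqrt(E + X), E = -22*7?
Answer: -199666 + I*sqrt(2014265)/110 ≈ -1.9967e+5 + 12.902*I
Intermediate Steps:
E = -154
U(X) = sqrt(-154 + X)
M = -54936 + I*sqrt(2014265)/110 (M = -54936 + sqrt(-154 + (-189/110 + 215/((-4*(0 + 5))))) = -54936 + sqrt(-154 + (-189*1/110 + 215/((-4*5)))) = -54936 + sqrt(-154 + (-189/110 + 215/(-20))) = -54936 + sqrt(-154 + (-189/110 + 215*(-1/20))) = -54936 + sqrt(-154 + (-189/110 - 43/4)) = -54936 + sqrt(-154 - 2743/220) = -54936 + sqrt(-36623/220) = -54936 + I*sqrt(2014265)/110 ≈ -54936.0 + 12.902*I)
M - 1*144730 = (-54936 + I*sqrt(2014265)/110) - 1*144730 = (-54936 + I*sqrt(2014265)/110) - 144730 = -199666 + I*sqrt(2014265)/110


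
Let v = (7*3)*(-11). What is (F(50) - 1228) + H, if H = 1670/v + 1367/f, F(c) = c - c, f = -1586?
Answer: -452861845/366366 ≈ -1236.1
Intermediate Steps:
v = -231 (v = 21*(-11) = -231)
F(c) = 0
H = -2964397/366366 (H = 1670/(-231) + 1367/(-1586) = 1670*(-1/231) + 1367*(-1/1586) = -1670/231 - 1367/1586 = -2964397/366366 ≈ -8.0914)
(F(50) - 1228) + H = (0 - 1228) - 2964397/366366 = -1228 - 2964397/366366 = -452861845/366366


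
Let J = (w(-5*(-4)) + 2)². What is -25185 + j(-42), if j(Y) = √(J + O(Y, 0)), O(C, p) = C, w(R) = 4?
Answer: -25185 + I*√6 ≈ -25185.0 + 2.4495*I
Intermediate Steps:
J = 36 (J = (4 + 2)² = 6² = 36)
j(Y) = √(36 + Y)
-25185 + j(-42) = -25185 + √(36 - 42) = -25185 + √(-6) = -25185 + I*√6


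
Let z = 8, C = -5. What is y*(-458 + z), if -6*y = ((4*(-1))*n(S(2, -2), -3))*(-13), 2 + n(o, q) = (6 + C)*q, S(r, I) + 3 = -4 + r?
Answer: -19500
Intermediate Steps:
S(r, I) = -7 + r (S(r, I) = -3 + (-4 + r) = -7 + r)
n(o, q) = -2 + q (n(o, q) = -2 + (6 - 5)*q = -2 + 1*q = -2 + q)
y = 130/3 (y = -(4*(-1))*(-2 - 3)*(-13)/6 = -(-4*(-5))*(-13)/6 = -10*(-13)/3 = -⅙*(-260) = 130/3 ≈ 43.333)
y*(-458 + z) = 130*(-458 + 8)/3 = (130/3)*(-450) = -19500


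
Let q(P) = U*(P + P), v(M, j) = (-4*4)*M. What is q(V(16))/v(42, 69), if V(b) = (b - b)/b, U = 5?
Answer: 0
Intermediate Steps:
V(b) = 0 (V(b) = 0/b = 0)
v(M, j) = -16*M
q(P) = 10*P (q(P) = 5*(P + P) = 5*(2*P) = 10*P)
q(V(16))/v(42, 69) = (10*0)/((-16*42)) = 0/(-672) = 0*(-1/672) = 0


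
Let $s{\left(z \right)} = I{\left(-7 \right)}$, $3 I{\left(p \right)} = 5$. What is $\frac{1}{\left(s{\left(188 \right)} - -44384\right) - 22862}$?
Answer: $\frac{3}{64571} \approx 4.646 \cdot 10^{-5}$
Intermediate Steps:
$I{\left(p \right)} = \frac{5}{3}$ ($I{\left(p \right)} = \frac{1}{3} \cdot 5 = \frac{5}{3}$)
$s{\left(z \right)} = \frac{5}{3}$
$\frac{1}{\left(s{\left(188 \right)} - -44384\right) - 22862} = \frac{1}{\left(\frac{5}{3} - -44384\right) - 22862} = \frac{1}{\left(\frac{5}{3} + 44384\right) - 22862} = \frac{1}{\frac{133157}{3} - 22862} = \frac{1}{\frac{64571}{3}} = \frac{3}{64571}$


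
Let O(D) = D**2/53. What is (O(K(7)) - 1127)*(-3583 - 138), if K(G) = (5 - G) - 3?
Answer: 222166026/53 ≈ 4.1918e+6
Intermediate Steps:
K(G) = 2 - G
O(D) = D**2/53
(O(K(7)) - 1127)*(-3583 - 138) = ((2 - 1*7)**2/53 - 1127)*(-3583 - 138) = ((2 - 7)**2/53 - 1127)*(-3721) = ((1/53)*(-5)**2 - 1127)*(-3721) = ((1/53)*25 - 1127)*(-3721) = (25/53 - 1127)*(-3721) = -59706/53*(-3721) = 222166026/53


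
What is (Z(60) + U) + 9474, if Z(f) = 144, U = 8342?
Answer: 17960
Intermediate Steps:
(Z(60) + U) + 9474 = (144 + 8342) + 9474 = 8486 + 9474 = 17960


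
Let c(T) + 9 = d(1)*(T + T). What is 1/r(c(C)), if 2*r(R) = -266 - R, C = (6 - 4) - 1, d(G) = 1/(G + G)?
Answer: -1/129 ≈ -0.0077519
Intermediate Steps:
d(G) = 1/(2*G)
C = 1 (C = 2 - 1 = 1)
c(T) = -9 + T (c(T) = -9 + ((½)/1)*(T + T) = -9 + ((½)*1)*(2*T) = -9 + (2*T)/2 = -9 + T)
r(R) = -133 - R/2 (r(R) = (-266 - R)/2 = -133 - R/2)
1/r(c(C)) = 1/(-133 - (-9 + 1)/2) = 1/(-133 - ½*(-8)) = 1/(-133 + 4) = 1/(-129) = -1/129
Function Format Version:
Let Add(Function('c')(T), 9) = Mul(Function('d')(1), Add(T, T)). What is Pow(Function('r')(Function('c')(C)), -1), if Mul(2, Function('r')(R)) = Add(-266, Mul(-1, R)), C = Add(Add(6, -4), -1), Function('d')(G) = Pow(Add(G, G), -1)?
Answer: Rational(-1, 129) ≈ -0.0077519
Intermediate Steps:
Function('d')(G) = Mul(Rational(1, 2), Pow(G, -1)) (Function('d')(G) = Pow(Mul(2, G), -1) = Mul(Rational(1, 2), Pow(G, -1)))
C = 1 (C = Add(2, -1) = 1)
Function('c')(T) = Add(-9, T) (Function('c')(T) = Add(-9, Mul(Mul(Rational(1, 2), Pow(1, -1)), Add(T, T))) = Add(-9, Mul(Mul(Rational(1, 2), 1), Mul(2, T))) = Add(-9, Mul(Rational(1, 2), Mul(2, T))) = Add(-9, T))
Function('r')(R) = Add(-133, Mul(Rational(-1, 2), R)) (Function('r')(R) = Mul(Rational(1, 2), Add(-266, Mul(-1, R))) = Add(-133, Mul(Rational(-1, 2), R)))
Pow(Function('r')(Function('c')(C)), -1) = Pow(Add(-133, Mul(Rational(-1, 2), Add(-9, 1))), -1) = Pow(Add(-133, Mul(Rational(-1, 2), -8)), -1) = Pow(Add(-133, 4), -1) = Pow(-129, -1) = Rational(-1, 129)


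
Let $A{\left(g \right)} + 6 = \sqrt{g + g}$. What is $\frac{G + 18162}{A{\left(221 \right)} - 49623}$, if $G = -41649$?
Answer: $\frac{1165636323}{2463037199} + \frac{23487 \sqrt{442}}{2463037199} \approx 0.47345$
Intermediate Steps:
$A{\left(g \right)} = -6 + \sqrt{2} \sqrt{g}$ ($A{\left(g \right)} = -6 + \sqrt{g + g} = -6 + \sqrt{2 g} = -6 + \sqrt{2} \sqrt{g}$)
$\frac{G + 18162}{A{\left(221 \right)} - 49623} = \frac{-41649 + 18162}{\left(-6 + \sqrt{2} \sqrt{221}\right) - 49623} = - \frac{23487}{\left(-6 + \sqrt{442}\right) - 49623} = - \frac{23487}{-49629 + \sqrt{442}}$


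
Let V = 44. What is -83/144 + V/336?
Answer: -449/1008 ≈ -0.44544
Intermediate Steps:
-83/144 + V/336 = -83/144 + 44/336 = -83*1/144 + 44*(1/336) = -83/144 + 11/84 = -449/1008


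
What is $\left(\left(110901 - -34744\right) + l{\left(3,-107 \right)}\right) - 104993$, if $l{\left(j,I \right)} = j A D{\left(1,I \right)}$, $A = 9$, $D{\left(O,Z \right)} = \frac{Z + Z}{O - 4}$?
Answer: $42578$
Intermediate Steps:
$D{\left(O,Z \right)} = \frac{2 Z}{-4 + O}$
$l{\left(j,I \right)} = - 6 I j$ ($l{\left(j,I \right)} = j 9 \frac{2 I}{-4 + 1} = 9 j \frac{2 I}{-3} = 9 j 2 I \left(- \frac{1}{3}\right) = 9 j \left(- \frac{2 I}{3}\right) = - 6 I j$)
$\left(\left(110901 - -34744\right) + l{\left(3,-107 \right)}\right) - 104993 = \left(\left(110901 - -34744\right) - \left(-642\right) 3\right) - 104993 = \left(\left(110901 + 34744\right) + 1926\right) - 104993 = \left(145645 + 1926\right) - 104993 = 147571 - 104993 = 42578$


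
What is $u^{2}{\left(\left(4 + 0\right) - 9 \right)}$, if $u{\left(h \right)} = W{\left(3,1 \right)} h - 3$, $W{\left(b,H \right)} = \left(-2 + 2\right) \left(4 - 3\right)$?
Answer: $9$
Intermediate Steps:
$W{\left(b,H \right)} = 0$ ($W{\left(b,H \right)} = 0 \cdot 1 = 0$)
$u{\left(h \right)} = -3$ ($u{\left(h \right)} = 0 h - 3 = 0 - 3 = -3$)
$u^{2}{\left(\left(4 + 0\right) - 9 \right)} = \left(-3\right)^{2} = 9$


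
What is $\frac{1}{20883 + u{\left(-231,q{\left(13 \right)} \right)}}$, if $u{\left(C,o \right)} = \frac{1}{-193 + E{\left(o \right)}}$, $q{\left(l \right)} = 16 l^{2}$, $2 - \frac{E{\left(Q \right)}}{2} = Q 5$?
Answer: $\frac{27229}{568623206} \approx 4.7886 \cdot 10^{-5}$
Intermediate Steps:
$E{\left(Q \right)} = 4 - 10 Q$ ($E{\left(Q \right)} = 4 - 2 Q 5 = 4 - 2 \cdot 5 Q = 4 - 10 Q$)
$u{\left(C,o \right)} = \frac{1}{-189 - 10 o}$ ($u{\left(C,o \right)} = \frac{1}{-193 - \left(-4 + 10 o\right)} = \frac{1}{-189 - 10 o}$)
$\frac{1}{20883 + u{\left(-231,q{\left(13 \right)} \right)}} = \frac{1}{20883 - \frac{1}{189 + 10 \cdot 16 \cdot 13^{2}}} = \frac{1}{20883 - \frac{1}{189 + 10 \cdot 16 \cdot 169}} = \frac{1}{20883 - \frac{1}{189 + 10 \cdot 2704}} = \frac{1}{20883 - \frac{1}{189 + 27040}} = \frac{1}{20883 - \frac{1}{27229}} = \frac{1}{\frac{568623206}{27229}} = \frac{27229}{568623206}$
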